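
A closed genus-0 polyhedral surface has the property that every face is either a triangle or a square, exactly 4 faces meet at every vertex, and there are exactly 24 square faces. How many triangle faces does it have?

Let x be the number of triangles; then F = 24 + x.
Edge–face incidences: 2E = 4·24 + 3·x = 96 + 3x.
Every vertex has degree 4, so 4V = 2E.
Euler: V − E + F = 2 ⇒ (2E)/4 − E + (24 + x) = 2.
Multiply by 8: 2·(2E) − 4·(2E) + 8·(24 + x) = 16, i.e. 192 + 8x − 2·(96 + 3x) = 16.
Collecting terms: 2x = 16, so x = 8.
Then 2E = 96 + 3·8 = 120, so E = 60, V = 2E/4 = 30, F = 24 + 8 = 32.

8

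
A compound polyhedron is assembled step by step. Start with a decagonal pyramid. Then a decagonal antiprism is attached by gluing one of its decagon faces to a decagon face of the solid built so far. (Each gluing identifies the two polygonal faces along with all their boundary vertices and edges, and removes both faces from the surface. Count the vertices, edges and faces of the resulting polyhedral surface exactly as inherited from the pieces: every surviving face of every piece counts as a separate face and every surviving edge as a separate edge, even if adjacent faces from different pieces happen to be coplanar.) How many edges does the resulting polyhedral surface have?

A decagonal pyramid: V=11, E=20, F=11.
Attach a decagonal antiprism (V=20, E=40, F=22) along a 10-gon: merge 10 vertices and 10 edges, delete both glued faces → V=21, E=50, F=31.
Check: V − E + F = 21 − 50 + 31 = 2.

50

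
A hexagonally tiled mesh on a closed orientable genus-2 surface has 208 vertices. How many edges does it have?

315

χ = 2 − 2·2 = -2, and every face is a hexagon so 6F = 2E.
V − E + F = -2 with E = 6F/2 gives 208 − (6/2 − 1)·F = -2, so F = 105 and E = 315.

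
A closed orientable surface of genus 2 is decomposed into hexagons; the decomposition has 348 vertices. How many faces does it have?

175

χ = 2 − 2·2 = -2, and every face is a hexagon so 6F = 2E.
V − E + F = -2 with E = 6F/2 gives 348 − (6/2 − 1)·F = -2, so F = 175 and E = 525.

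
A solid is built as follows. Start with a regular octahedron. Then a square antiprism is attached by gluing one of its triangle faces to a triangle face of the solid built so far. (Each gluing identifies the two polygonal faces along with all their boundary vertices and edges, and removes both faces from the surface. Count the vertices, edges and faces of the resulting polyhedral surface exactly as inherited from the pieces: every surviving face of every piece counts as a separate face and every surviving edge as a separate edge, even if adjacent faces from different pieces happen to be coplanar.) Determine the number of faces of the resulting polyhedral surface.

A regular octahedron: V=6, E=12, F=8.
Attach a square antiprism (V=8, E=16, F=10) along a 3-gon: merge 3 vertices and 3 edges, delete both glued faces → V=11, E=25, F=16.
Check: V − E + F = 11 − 25 + 16 = 2.

16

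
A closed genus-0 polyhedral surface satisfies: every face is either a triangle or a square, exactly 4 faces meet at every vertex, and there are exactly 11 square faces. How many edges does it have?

Let x be the number of triangles; then F = 11 + x.
Edge–face incidences: 2E = 4·11 + 3·x = 44 + 3x.
Every vertex has degree 4, so 4V = 2E.
Euler: V − E + F = 2 ⇒ (2E)/4 − E + (11 + x) = 2.
Multiply by 8: 2·(2E) − 4·(2E) + 8·(11 + x) = 16, i.e. 88 + 8x − 2·(44 + 3x) = 16.
Collecting terms: 2x = 16, so x = 8.
Then 2E = 44 + 3·8 = 68, so E = 34, V = 2E/4 = 17, F = 11 + 8 = 19.

34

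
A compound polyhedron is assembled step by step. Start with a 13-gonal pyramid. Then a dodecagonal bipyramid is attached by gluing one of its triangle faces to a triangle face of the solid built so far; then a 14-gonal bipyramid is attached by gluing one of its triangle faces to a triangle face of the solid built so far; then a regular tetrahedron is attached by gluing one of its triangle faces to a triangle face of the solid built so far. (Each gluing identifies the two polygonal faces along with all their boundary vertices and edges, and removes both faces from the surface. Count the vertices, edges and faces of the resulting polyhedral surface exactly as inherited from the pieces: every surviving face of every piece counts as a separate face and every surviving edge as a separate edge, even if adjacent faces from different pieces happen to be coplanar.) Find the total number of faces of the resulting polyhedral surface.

A 13-gonal pyramid: V=14, E=26, F=14.
Attach a dodecagonal bipyramid (V=14, E=36, F=24) along a 3-gon: merge 3 vertices and 3 edges, delete both glued faces → V=25, E=59, F=36.
Attach a 14-gonal bipyramid (V=16, E=42, F=28) along a 3-gon: merge 3 vertices and 3 edges, delete both glued faces → V=38, E=98, F=62.
Attach a regular tetrahedron (V=4, E=6, F=4) along a 3-gon: merge 3 vertices and 3 edges, delete both glued faces → V=39, E=101, F=64.
Check: V − E + F = 39 − 101 + 64 = 2.

64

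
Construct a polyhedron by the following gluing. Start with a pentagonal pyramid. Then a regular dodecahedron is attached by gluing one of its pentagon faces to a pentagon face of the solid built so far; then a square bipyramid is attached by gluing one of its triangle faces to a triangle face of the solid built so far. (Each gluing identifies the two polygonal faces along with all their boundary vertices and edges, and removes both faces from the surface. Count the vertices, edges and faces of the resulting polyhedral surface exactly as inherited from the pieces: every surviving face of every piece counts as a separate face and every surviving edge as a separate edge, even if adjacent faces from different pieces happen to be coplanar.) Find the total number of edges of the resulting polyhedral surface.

44

A pentagonal pyramid: V=6, E=10, F=6.
Attach a regular dodecahedron (V=20, E=30, F=12) along a 5-gon: merge 5 vertices and 5 edges, delete both glued faces → V=21, E=35, F=16.
Attach a square bipyramid (V=6, E=12, F=8) along a 3-gon: merge 3 vertices and 3 edges, delete both glued faces → V=24, E=44, F=22.
Check: V − E + F = 24 − 44 + 22 = 2.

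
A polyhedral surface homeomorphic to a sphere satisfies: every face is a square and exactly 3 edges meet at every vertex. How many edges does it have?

Each face has 4 edges and each edge borders two faces, so 2E = 4F.
Each vertex has degree 3, so 3V = 2E and hence V = 4F/3.
Euler: V − E + F = 2 ⇒ (4F/3) − (4F/2) + F = 2.
Multiply by 6: (8 − 12 + 6)F = 12, i.e. 2F = 12.
So F = 6, E = 4·6/2 = 12, V = 4·6/3 = 8.

12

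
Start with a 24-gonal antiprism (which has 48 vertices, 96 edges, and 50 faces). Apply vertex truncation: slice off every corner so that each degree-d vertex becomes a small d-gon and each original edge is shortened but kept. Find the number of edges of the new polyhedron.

288

Truncation replaces each original edge-end by a new vertex, so V′ = 2E = 192.
Each original edge survives, and each old vertex of degree d contributes d new edges; summing degrees gives Σd = 2E, so E′ = E + 2E = 3E = 288.
Each original face survives and each original vertex becomes one new face: F′ = F + V = 98.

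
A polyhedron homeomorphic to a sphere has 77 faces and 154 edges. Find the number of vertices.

Here V − E + F = 2.
V = 2 + E − F = 2 + 154 − 77 = 79.

79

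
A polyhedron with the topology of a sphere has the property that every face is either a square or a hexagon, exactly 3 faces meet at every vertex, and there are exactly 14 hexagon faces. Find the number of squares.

Let x be the number of squares; then F = 14 + x.
Edge–face incidences: 2E = 6·14 + 4·x = 84 + 4x.
Every vertex has degree 3, so 3V = 2E.
Euler: V − E + F = 2 ⇒ (2E)/3 − E + (14 + x) = 2.
Multiply by 6: 2·(2E) − 3·(2E) + 6·(14 + x) = 12, i.e. 84 + 6x − (84 + 4x) = 12.
Collecting terms: 2x = 12, so x = 6.
Then 2E = 84 + 4·6 = 108, so E = 54, V = 2E/3 = 36, F = 14 + 6 = 20.

6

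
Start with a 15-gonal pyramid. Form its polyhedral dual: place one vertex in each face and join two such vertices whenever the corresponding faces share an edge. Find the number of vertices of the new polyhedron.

16

The base solid has V = 16, E = 30, F = 16.
The dual swaps V and F and preserves E: V′ = F = 16, E′ = E = 30, F′ = V = 16.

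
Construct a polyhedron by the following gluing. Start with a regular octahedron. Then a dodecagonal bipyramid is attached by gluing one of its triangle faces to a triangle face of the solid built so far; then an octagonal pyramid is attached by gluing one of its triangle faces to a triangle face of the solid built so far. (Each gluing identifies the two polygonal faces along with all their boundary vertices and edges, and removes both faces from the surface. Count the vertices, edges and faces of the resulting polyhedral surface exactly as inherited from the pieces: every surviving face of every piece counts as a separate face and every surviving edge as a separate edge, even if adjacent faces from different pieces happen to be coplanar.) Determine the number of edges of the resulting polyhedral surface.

58

A regular octahedron: V=6, E=12, F=8.
Attach a dodecagonal bipyramid (V=14, E=36, F=24) along a 3-gon: merge 3 vertices and 3 edges, delete both glued faces → V=17, E=45, F=30.
Attach an octagonal pyramid (V=9, E=16, F=9) along a 3-gon: merge 3 vertices and 3 edges, delete both glued faces → V=23, E=58, F=37.
Check: V − E + F = 23 − 58 + 37 = 2.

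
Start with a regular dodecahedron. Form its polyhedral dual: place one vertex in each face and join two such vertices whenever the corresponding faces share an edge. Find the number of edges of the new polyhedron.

The base solid has V = 20, E = 30, F = 12.
The dual swaps V and F and preserves E: V′ = F = 12, E′ = E = 30, F′ = V = 20.

30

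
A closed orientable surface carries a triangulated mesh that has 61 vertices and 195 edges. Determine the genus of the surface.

3

Every face is a triangle and each edge borders two faces, so 3F = 2·195, giving F = 130.
χ = V − E + F = 61 − 195 + 130 = -4.
For a closed orientable surface χ = 2 − 2g, so g = (2 − (-4))/2 = 3.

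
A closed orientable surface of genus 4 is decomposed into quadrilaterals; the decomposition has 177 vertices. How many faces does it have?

183

χ = 2 − 2·4 = -6, and every face is a square so 4F = 2E.
V − E + F = -6 with E = 4F/2 gives 177 − (4/2 − 1)·F = -6, so F = 183 and E = 366.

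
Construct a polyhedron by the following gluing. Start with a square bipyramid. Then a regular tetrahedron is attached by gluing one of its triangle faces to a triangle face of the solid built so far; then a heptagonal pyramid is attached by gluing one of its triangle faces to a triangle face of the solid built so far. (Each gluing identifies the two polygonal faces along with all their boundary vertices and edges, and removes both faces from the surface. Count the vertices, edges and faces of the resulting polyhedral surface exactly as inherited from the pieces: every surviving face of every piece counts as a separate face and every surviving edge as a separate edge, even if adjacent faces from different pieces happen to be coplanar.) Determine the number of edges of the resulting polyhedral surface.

26

A square bipyramid: V=6, E=12, F=8.
Attach a regular tetrahedron (V=4, E=6, F=4) along a 3-gon: merge 3 vertices and 3 edges, delete both glued faces → V=7, E=15, F=10.
Attach a heptagonal pyramid (V=8, E=14, F=8) along a 3-gon: merge 3 vertices and 3 edges, delete both glued faces → V=12, E=26, F=16.
Check: V − E + F = 12 − 26 + 16 = 2.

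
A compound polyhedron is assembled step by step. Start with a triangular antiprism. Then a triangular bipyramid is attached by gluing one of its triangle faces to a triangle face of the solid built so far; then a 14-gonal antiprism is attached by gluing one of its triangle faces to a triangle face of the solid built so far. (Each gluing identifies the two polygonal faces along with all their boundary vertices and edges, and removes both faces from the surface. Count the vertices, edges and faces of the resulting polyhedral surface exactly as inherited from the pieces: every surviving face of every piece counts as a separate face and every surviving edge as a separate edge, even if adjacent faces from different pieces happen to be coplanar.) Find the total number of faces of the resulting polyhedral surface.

A triangular antiprism: V=6, E=12, F=8.
Attach a triangular bipyramid (V=5, E=9, F=6) along a 3-gon: merge 3 vertices and 3 edges, delete both glued faces → V=8, E=18, F=12.
Attach a 14-gonal antiprism (V=28, E=56, F=30) along a 3-gon: merge 3 vertices and 3 edges, delete both glued faces → V=33, E=71, F=40.
Check: V − E + F = 33 − 71 + 40 = 2.

40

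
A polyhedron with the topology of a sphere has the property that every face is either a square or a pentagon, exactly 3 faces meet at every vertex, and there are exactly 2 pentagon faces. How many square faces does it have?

5

Let x be the number of squares; then F = 2 + x.
Edge–face incidences: 2E = 5·2 + 4·x = 10 + 4x.
Every vertex has degree 3, so 3V = 2E.
Euler: V − E + F = 2 ⇒ (2E)/3 − E + (2 + x) = 2.
Multiply by 6: 2·(2E) − 3·(2E) + 6·(2 + x) = 12, i.e. 12 + 6x − (10 + 4x) = 12.
Collecting terms: 2x + 2 = 12, so 2x = 10, so x = 5.
Then 2E = 10 + 4·5 = 30, so E = 15, V = 2E/3 = 10, F = 2 + 5 = 7.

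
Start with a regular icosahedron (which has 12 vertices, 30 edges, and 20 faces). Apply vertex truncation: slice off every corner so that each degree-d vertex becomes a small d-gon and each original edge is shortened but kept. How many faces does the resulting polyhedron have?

Truncation replaces each original edge-end by a new vertex, so V′ = 2E = 60.
Each original edge survives, and each old vertex of degree d contributes d new edges; summing degrees gives Σd = 2E, so E′ = E + 2E = 3E = 90.
Each original face survives and each original vertex becomes one new face: F′ = F + V = 32.

32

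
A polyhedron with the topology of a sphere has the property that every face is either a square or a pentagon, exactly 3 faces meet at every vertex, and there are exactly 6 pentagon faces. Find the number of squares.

3

Let x be the number of squares; then F = 6 + x.
Edge–face incidences: 2E = 5·6 + 4·x = 30 + 4x.
Every vertex has degree 3, so 3V = 2E.
Euler: V − E + F = 2 ⇒ (2E)/3 − E + (6 + x) = 2.
Multiply by 6: 2·(2E) − 3·(2E) + 6·(6 + x) = 12, i.e. 36 + 6x − (30 + 4x) = 12.
Collecting terms: 2x + 6 = 12, so 2x = 6, so x = 3.
Then 2E = 30 + 4·3 = 42, so E = 21, V = 2E/3 = 14, F = 6 + 3 = 9.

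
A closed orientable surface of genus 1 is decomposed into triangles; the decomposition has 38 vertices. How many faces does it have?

76

χ = 2 − 2·1 = 0, and every face is a triangle so 3F = 2E.
V − E + F = 0 with E = 3F/2 gives 38 − (3/2 − 1)·F = 0, so F = 76 and E = 114.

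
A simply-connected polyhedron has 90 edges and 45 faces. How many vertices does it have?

47

Here V − E + F = 2.
V = 2 + E − F = 2 + 90 − 45 = 47.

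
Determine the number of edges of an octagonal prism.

24

A prism on an n-gon has two n-gon bases and n rectangular sides: V = 2·8 = 16, E = 3·8 = 24, F = 8 + 2 = 10.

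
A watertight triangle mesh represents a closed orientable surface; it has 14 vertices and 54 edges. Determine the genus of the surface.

3

Every face is a triangle and each edge borders two faces, so 3F = 2·54, giving F = 36.
χ = V − E + F = 14 − 54 + 36 = -4.
For a closed orientable surface χ = 2 − 2g, so g = (2 − (-4))/2 = 3.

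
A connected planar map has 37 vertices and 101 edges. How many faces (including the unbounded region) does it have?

66

Euler's formula for a connected plane graph: V − E + F = 2, so F = 2 − 37 + 101 = 66.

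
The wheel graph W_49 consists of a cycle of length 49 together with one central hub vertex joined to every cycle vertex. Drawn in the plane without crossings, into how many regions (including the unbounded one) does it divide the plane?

W_49 has V = 49 + 1 = 50 vertices and E = 2·49 = 98 edges.
By Euler's formula F = 2 − V + E = 2 − 50 + 98 = 50.

50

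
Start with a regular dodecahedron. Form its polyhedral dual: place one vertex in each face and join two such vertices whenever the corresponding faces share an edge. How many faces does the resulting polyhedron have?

The base solid has V = 20, E = 30, F = 12.
The dual swaps V and F and preserves E: V′ = F = 12, E′ = E = 30, F′ = V = 20.

20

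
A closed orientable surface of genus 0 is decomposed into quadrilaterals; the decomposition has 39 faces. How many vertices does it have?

χ = 2 − 2·0 = 2, and every face is a square so 4F = 2E.
E = 4·39/2 = 78. Then V = 2 + E − F = 2 + 78 − 39 = 41.

41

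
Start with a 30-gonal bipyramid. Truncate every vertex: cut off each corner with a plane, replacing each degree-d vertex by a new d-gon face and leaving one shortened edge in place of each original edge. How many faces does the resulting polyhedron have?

The base solid has V = 32, E = 90, F = 60.
Truncation replaces each original edge-end by a new vertex, so V′ = 2E = 180.
Each original edge survives, and each old vertex of degree d contributes d new edges; summing degrees gives Σd = 2E, so E′ = E + 2E = 3E = 270.
Each original face survives and each original vertex becomes one new face: F′ = F + V = 92.

92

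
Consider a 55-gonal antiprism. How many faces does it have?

An antiprism on an n-gon has two n-gon caps and 2n triangles: V = 2·55 = 110, E = 4·55 = 220, F = 2·55 + 2 = 112.

112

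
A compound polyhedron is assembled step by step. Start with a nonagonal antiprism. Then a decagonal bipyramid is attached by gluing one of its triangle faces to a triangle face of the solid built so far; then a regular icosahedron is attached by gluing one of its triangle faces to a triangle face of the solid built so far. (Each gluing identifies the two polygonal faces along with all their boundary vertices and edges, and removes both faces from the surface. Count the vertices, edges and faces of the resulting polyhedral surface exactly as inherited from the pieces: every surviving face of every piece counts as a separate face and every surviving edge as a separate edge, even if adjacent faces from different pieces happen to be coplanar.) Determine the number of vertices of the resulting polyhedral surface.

A nonagonal antiprism: V=18, E=36, F=20.
Attach a decagonal bipyramid (V=12, E=30, F=20) along a 3-gon: merge 3 vertices and 3 edges, delete both glued faces → V=27, E=63, F=38.
Attach a regular icosahedron (V=12, E=30, F=20) along a 3-gon: merge 3 vertices and 3 edges, delete both glued faces → V=36, E=90, F=56.
Check: V − E + F = 36 − 90 + 56 = 2.

36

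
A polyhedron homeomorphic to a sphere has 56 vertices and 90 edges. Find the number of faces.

36

Here V − E + F = 2.
F = 2 − V + E = 2 − 56 + 90 = 36.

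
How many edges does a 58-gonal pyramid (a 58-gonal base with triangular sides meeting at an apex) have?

A pyramid on an n-gon base has one n-gon and n triangles: V = 58 + 1 = 59, E = 2·58 = 116, F = 58 + 1 = 59.

116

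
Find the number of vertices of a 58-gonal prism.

116

A prism on an n-gon has two n-gon bases and n rectangular sides: V = 2·58 = 116, E = 3·58 = 174, F = 58 + 2 = 60.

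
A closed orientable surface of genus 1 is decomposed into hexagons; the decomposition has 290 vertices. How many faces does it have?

χ = 2 − 2·1 = 0, and every face is a hexagon so 6F = 2E.
V − E + F = 0 with E = 6F/2 gives 290 − (6/2 − 1)·F = 0, so F = 145 and E = 435.

145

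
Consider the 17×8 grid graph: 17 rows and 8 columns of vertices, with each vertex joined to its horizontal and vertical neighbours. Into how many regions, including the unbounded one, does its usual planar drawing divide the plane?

113

The grid has V = 17·8 = 136 vertices and E = 17·7 + 8·16 = 247 edges.
F = 2 − V + E = 2 − 136 + 247 = 113.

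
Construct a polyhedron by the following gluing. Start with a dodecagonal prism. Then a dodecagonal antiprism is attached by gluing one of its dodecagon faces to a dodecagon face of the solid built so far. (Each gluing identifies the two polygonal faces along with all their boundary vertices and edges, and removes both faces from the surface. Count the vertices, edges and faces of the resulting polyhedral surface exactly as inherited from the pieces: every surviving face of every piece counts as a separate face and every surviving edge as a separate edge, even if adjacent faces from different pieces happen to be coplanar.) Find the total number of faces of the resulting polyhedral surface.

38

A dodecagonal prism: V=24, E=36, F=14.
Attach a dodecagonal antiprism (V=24, E=48, F=26) along a 12-gon: merge 12 vertices and 12 edges, delete both glued faces → V=36, E=72, F=38.
Check: V − E + F = 36 − 72 + 38 = 2.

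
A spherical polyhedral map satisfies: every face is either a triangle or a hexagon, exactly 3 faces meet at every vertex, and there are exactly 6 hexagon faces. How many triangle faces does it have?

4

Let x be the number of triangles; then F = 6 + x.
Edge–face incidences: 2E = 6·6 + 3·x = 36 + 3x.
Every vertex has degree 3, so 3V = 2E.
Euler: V − E + F = 2 ⇒ (2E)/3 − E + (6 + x) = 2.
Multiply by 6: 2·(2E) − 3·(2E) + 6·(6 + x) = 12, i.e. 36 + 6x − (36 + 3x) = 12.
Collecting terms: 3x = 12, so x = 4.
Then 2E = 36 + 3·4 = 48, so E = 24, V = 2E/3 = 16, F = 6 + 4 = 10.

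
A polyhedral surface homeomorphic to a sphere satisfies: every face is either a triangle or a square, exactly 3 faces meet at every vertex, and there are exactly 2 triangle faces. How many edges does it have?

9

Let x be the number of squares; then F = 2 + x.
Edge–face incidences: 2E = 3·2 + 4·x = 6 + 4x.
Every vertex has degree 3, so 3V = 2E.
Euler: V − E + F = 2 ⇒ (2E)/3 − E + (2 + x) = 2.
Multiply by 6: 2·(2E) − 3·(2E) + 6·(2 + x) = 12, i.e. 12 + 6x − (6 + 4x) = 12.
Collecting terms: 2x + 6 = 12, so 2x = 6, so x = 3.
Then 2E = 6 + 4·3 = 18, so E = 9, V = 2E/3 = 6, F = 2 + 3 = 5.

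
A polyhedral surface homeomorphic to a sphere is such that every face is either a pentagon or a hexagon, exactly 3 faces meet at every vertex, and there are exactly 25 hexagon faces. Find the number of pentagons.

12

Let x be the number of pentagons; then F = 25 + x.
Edge–face incidences: 2E = 6·25 + 5·x = 150 + 5x.
Every vertex has degree 3, so 3V = 2E.
Euler: V − E + F = 2 ⇒ (2E)/3 − E + (25 + x) = 2.
Multiply by 6: 2·(2E) − 3·(2E) + 6·(25 + x) = 12, i.e. 150 + 6x − (150 + 5x) = 12.
Collecting terms: x = 12.
Then 2E = 150 + 5·12 = 210, so E = 105, V = 2E/3 = 70, F = 25 + 12 = 37.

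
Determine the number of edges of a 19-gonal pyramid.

38

A pyramid on an n-gon base has one n-gon and n triangles: V = 19 + 1 = 20, E = 2·19 = 38, F = 19 + 1 = 20.
Check: V − E + F = 20 − 38 + 20 = 2.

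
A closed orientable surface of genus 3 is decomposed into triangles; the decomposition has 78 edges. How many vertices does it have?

22

χ = 2 − 2·3 = -4, and every face is a triangle so 3F = 2E.
F = 2E/3 = 52. Then V = -4 + E − F = -4 + 78 − 52 = 22.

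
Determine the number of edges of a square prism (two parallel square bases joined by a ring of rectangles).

12

A prism on an n-gon has two n-gon bases and n rectangular sides: V = 2·4 = 8, E = 3·4 = 12, F = 4 + 2 = 6.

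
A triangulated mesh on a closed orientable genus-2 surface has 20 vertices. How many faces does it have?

44

χ = 2 − 2·2 = -2, and every face is a triangle so 3F = 2E.
V − E + F = -2 with E = 3F/2 gives 20 − (3/2 − 1)·F = -2, so F = 44 and E = 66.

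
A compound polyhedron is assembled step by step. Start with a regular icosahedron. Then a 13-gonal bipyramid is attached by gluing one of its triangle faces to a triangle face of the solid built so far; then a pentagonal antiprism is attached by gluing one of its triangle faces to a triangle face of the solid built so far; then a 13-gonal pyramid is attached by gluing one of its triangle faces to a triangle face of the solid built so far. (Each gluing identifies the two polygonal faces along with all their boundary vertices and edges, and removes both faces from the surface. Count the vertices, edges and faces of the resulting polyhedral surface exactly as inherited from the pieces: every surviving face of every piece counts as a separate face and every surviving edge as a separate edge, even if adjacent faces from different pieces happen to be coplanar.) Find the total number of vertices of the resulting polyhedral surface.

42

A regular icosahedron: V=12, E=30, F=20.
Attach a 13-gonal bipyramid (V=15, E=39, F=26) along a 3-gon: merge 3 vertices and 3 edges, delete both glued faces → V=24, E=66, F=44.
Attach a pentagonal antiprism (V=10, E=20, F=12) along a 3-gon: merge 3 vertices and 3 edges, delete both glued faces → V=31, E=83, F=54.
Attach a 13-gonal pyramid (V=14, E=26, F=14) along a 3-gon: merge 3 vertices and 3 edges, delete both glued faces → V=42, E=106, F=66.
Check: V − E + F = 42 − 106 + 66 = 2.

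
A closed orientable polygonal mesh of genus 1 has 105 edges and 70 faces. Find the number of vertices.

35

For a closed orientable surface of genus 1, χ = 2 − 2·1 = 0.
V = 0 + E − F = 0 + 105 − 70 = 35.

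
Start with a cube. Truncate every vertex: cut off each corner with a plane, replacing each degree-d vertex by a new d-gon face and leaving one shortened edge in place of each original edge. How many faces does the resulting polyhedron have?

14

The base solid has V = 8, E = 12, F = 6.
Truncation replaces each original edge-end by a new vertex, so V′ = 2E = 24.
Each original edge survives, and each old vertex of degree d contributes d new edges; summing degrees gives Σd = 2E, so E′ = E + 2E = 3E = 36.
Each original face survives and each original vertex becomes one new face: F′ = F + V = 14.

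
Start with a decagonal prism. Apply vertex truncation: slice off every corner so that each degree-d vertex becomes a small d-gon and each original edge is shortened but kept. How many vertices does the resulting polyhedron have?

The base solid has V = 20, E = 30, F = 12.
Truncation replaces each original edge-end by a new vertex, so V′ = 2E = 60.
Each original edge survives, and each old vertex of degree d contributes d new edges; summing degrees gives Σd = 2E, so E′ = E + 2E = 3E = 90.
Each original face survives and each original vertex becomes one new face: F′ = F + V = 32.

60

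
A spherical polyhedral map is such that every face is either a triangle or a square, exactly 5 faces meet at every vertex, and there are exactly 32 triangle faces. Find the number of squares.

Let x be the number of squares; then F = 32 + x.
Edge–face incidences: 2E = 3·32 + 4·x = 96 + 4x.
Every vertex has degree 5, so 5V = 2E.
Euler: V − E + F = 2 ⇒ (2E)/5 − E + (32 + x) = 2.
Multiply by 10: 2·(2E) − 5·(2E) + 10·(32 + x) = 20, i.e. 320 + 10x − 3·(96 + 4x) = 20.
Collecting terms: −2x + 32 = 20, so −2x = −12, so x = 6.
Then 2E = 96 + 4·6 = 120, so E = 60, V = 2E/5 = 24, F = 32 + 6 = 38.

6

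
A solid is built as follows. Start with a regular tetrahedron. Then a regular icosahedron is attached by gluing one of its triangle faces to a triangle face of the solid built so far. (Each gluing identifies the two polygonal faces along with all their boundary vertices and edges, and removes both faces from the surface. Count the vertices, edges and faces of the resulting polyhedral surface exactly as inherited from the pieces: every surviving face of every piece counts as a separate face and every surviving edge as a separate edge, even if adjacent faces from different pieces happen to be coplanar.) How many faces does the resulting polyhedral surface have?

22

A regular tetrahedron: V=4, E=6, F=4.
Attach a regular icosahedron (V=12, E=30, F=20) along a 3-gon: merge 3 vertices and 3 edges, delete both glued faces → V=13, E=33, F=22.
Check: V − E + F = 13 − 33 + 22 = 2.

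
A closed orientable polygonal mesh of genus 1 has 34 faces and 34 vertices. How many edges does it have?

For a closed orientable surface of genus 1, χ = 2 − 2·1 = 0.
E = V + F − (0) = 34 + 34 − (0) = 68.

68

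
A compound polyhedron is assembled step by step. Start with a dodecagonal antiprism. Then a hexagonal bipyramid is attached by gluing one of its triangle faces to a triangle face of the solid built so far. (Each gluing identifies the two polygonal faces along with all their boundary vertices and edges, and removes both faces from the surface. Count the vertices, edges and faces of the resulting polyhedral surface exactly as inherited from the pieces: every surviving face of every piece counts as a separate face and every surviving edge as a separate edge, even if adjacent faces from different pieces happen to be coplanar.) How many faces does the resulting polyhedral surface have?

36

A dodecagonal antiprism: V=24, E=48, F=26.
Attach a hexagonal bipyramid (V=8, E=18, F=12) along a 3-gon: merge 3 vertices and 3 edges, delete both glued faces → V=29, E=63, F=36.
Check: V − E + F = 29 − 63 + 36 = 2.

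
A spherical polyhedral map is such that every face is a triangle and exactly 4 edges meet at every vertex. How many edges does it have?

12

Each face has 3 edges and each edge borders two faces, so 2E = 3F.
Each vertex has degree 4, so 4V = 2E and hence V = 3F/4.
Euler: V − E + F = 2 ⇒ (3F/4) − (3F/2) + F = 2.
Multiply by 8: (6 − 12 + 8)F = 16, i.e. 2F = 16.
So F = 8, E = 3·8/2 = 12, V = 3·8/4 = 6.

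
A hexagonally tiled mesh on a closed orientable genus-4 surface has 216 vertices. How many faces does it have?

111

χ = 2 − 2·4 = -6, and every face is a hexagon so 6F = 2E.
V − E + F = -6 with E = 6F/2 gives 216 − (6/2 − 1)·F = -6, so F = 111 and E = 333.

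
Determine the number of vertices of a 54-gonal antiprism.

108

An antiprism on an n-gon has two n-gon caps and 2n triangles: V = 2·54 = 108, E = 4·54 = 216, F = 2·54 + 2 = 110.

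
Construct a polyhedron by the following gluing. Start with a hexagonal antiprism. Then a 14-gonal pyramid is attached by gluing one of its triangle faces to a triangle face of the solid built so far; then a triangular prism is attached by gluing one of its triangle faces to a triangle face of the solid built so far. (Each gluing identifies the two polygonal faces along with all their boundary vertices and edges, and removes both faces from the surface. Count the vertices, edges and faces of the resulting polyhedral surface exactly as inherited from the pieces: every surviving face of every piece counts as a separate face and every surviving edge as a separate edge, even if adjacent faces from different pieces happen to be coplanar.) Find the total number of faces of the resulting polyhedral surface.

30

A hexagonal antiprism: V=12, E=24, F=14.
Attach a 14-gonal pyramid (V=15, E=28, F=15) along a 3-gon: merge 3 vertices and 3 edges, delete both glued faces → V=24, E=49, F=27.
Attach a triangular prism (V=6, E=9, F=5) along a 3-gon: merge 3 vertices and 3 edges, delete both glued faces → V=27, E=55, F=30.
Check: V − E + F = 27 − 55 + 30 = 2.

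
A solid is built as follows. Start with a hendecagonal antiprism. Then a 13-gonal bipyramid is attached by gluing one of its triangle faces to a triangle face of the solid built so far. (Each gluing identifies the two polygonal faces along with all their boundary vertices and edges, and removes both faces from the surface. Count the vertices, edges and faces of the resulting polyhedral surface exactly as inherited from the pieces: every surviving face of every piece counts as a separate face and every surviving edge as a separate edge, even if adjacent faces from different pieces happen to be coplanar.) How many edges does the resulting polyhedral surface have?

A hendecagonal antiprism: V=22, E=44, F=24.
Attach a 13-gonal bipyramid (V=15, E=39, F=26) along a 3-gon: merge 3 vertices and 3 edges, delete both glued faces → V=34, E=80, F=48.
Check: V − E + F = 34 − 80 + 48 = 2.

80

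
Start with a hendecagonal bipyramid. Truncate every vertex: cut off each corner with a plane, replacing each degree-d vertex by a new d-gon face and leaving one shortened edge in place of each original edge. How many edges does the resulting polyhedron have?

99

The base solid has V = 13, E = 33, F = 22.
Truncation replaces each original edge-end by a new vertex, so V′ = 2E = 66.
Each original edge survives, and each old vertex of degree d contributes d new edges; summing degrees gives Σd = 2E, so E′ = E + 2E = 3E = 99.
Each original face survives and each original vertex becomes one new face: F′ = F + V = 35.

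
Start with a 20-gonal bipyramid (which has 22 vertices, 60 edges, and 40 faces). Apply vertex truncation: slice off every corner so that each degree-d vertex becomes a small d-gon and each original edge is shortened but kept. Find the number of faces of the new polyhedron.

62

Truncation replaces each original edge-end by a new vertex, so V′ = 2E = 120.
Each original edge survives, and each old vertex of degree d contributes d new edges; summing degrees gives Σd = 2E, so E′ = E + 2E = 3E = 180.
Each original face survives and each original vertex becomes one new face: F′ = F + V = 62.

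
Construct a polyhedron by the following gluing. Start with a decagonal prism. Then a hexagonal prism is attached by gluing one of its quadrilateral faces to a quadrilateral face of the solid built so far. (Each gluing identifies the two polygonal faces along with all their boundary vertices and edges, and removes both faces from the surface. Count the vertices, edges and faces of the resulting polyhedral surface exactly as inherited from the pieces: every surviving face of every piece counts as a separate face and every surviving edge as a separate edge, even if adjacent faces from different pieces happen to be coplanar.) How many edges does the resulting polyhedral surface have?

A decagonal prism: V=20, E=30, F=12.
Attach a hexagonal prism (V=12, E=18, F=8) along a 4-gon: merge 4 vertices and 4 edges, delete both glued faces → V=28, E=44, F=18.
Check: V − E + F = 28 − 44 + 18 = 2.

44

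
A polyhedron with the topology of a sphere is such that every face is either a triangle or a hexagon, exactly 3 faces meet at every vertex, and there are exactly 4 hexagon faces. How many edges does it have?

Let x be the number of triangles; then F = 4 + x.
Edge–face incidences: 2E = 6·4 + 3·x = 24 + 3x.
Every vertex has degree 3, so 3V = 2E.
Euler: V − E + F = 2 ⇒ (2E)/3 − E + (4 + x) = 2.
Multiply by 6: 2·(2E) − 3·(2E) + 6·(4 + x) = 12, i.e. 24 + 6x − (24 + 3x) = 12.
Collecting terms: 3x = 12, so x = 4.
Then 2E = 24 + 3·4 = 36, so E = 18, V = 2E/3 = 12, F = 4 + 4 = 8.

18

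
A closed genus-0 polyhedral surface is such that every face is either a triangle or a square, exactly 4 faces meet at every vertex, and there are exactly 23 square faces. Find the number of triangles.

8

Let x be the number of triangles; then F = 23 + x.
Edge–face incidences: 2E = 4·23 + 3·x = 92 + 3x.
Every vertex has degree 4, so 4V = 2E.
Euler: V − E + F = 2 ⇒ (2E)/4 − E + (23 + x) = 2.
Multiply by 8: 2·(2E) − 4·(2E) + 8·(23 + x) = 16, i.e. 184 + 8x − 2·(92 + 3x) = 16.
Collecting terms: 2x = 16, so x = 8.
Then 2E = 92 + 3·8 = 116, so E = 58, V = 2E/4 = 29, F = 23 + 8 = 31.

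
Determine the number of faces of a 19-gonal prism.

21

A prism on an n-gon has two n-gon bases and n rectangular sides: V = 2·19 = 38, E = 3·19 = 57, F = 19 + 2 = 21.
Check: V − E + F = 38 − 57 + 21 = 2.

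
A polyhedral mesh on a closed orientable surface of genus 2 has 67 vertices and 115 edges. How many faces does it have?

For a closed orientable surface of genus 2, χ = 2 − 2·2 = -2.
F = -2 − V + E = -2 − 67 + 115 = 46.

46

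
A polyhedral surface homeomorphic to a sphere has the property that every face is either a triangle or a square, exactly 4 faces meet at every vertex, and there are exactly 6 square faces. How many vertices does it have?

12

Let x be the number of triangles; then F = 6 + x.
Edge–face incidences: 2E = 4·6 + 3·x = 24 + 3x.
Every vertex has degree 4, so 4V = 2E.
Euler: V − E + F = 2 ⇒ (2E)/4 − E + (6 + x) = 2.
Multiply by 8: 2·(2E) − 4·(2E) + 8·(6 + x) = 16, i.e. 48 + 8x − 2·(24 + 3x) = 16.
Collecting terms: 2x = 16, so x = 8.
Then 2E = 24 + 3·8 = 48, so E = 24, V = 2E/4 = 12, F = 6 + 8 = 14.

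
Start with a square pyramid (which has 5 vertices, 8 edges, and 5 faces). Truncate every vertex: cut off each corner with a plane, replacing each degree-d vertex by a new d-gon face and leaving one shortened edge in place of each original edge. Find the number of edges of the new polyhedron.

24

Truncation replaces each original edge-end by a new vertex, so V′ = 2E = 16.
Each original edge survives, and each old vertex of degree d contributes d new edges; summing degrees gives Σd = 2E, so E′ = E + 2E = 3E = 24.
Each original face survives and each original vertex becomes one new face: F′ = F + V = 10.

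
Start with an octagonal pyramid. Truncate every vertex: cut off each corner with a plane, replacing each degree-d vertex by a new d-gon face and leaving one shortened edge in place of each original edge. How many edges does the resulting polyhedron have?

The base solid has V = 9, E = 16, F = 9.
Truncation replaces each original edge-end by a new vertex, so V′ = 2E = 32.
Each original edge survives, and each old vertex of degree d contributes d new edges; summing degrees gives Σd = 2E, so E′ = E + 2E = 3E = 48.
Each original face survives and each original vertex becomes one new face: F′ = F + V = 18.

48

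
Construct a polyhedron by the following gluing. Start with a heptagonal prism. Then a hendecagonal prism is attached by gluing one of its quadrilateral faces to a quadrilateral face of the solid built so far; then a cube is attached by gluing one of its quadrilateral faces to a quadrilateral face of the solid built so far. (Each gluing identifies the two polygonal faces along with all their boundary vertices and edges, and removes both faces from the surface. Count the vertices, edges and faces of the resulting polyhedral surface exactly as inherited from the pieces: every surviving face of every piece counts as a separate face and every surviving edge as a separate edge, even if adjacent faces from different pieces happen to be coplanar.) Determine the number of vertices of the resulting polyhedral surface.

A heptagonal prism: V=14, E=21, F=9.
Attach a hendecagonal prism (V=22, E=33, F=13) along a 4-gon: merge 4 vertices and 4 edges, delete both glued faces → V=32, E=50, F=20.
Attach a cube (V=8, E=12, F=6) along a 4-gon: merge 4 vertices and 4 edges, delete both glued faces → V=36, E=58, F=24.
Check: V − E + F = 36 − 58 + 24 = 2.

36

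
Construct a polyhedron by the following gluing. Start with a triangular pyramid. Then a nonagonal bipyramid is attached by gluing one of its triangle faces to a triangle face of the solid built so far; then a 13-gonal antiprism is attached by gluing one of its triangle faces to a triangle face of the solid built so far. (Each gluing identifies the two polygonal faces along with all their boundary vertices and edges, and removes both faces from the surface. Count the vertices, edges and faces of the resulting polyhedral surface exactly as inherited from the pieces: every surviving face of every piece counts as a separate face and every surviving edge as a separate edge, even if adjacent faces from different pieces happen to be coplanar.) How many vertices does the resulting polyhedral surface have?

35

A triangular pyramid: V=4, E=6, F=4.
Attach a nonagonal bipyramid (V=11, E=27, F=18) along a 3-gon: merge 3 vertices and 3 edges, delete both glued faces → V=12, E=30, F=20.
Attach a 13-gonal antiprism (V=26, E=52, F=28) along a 3-gon: merge 3 vertices and 3 edges, delete both glued faces → V=35, E=79, F=46.
Check: V − E + F = 35 − 79 + 46 = 2.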